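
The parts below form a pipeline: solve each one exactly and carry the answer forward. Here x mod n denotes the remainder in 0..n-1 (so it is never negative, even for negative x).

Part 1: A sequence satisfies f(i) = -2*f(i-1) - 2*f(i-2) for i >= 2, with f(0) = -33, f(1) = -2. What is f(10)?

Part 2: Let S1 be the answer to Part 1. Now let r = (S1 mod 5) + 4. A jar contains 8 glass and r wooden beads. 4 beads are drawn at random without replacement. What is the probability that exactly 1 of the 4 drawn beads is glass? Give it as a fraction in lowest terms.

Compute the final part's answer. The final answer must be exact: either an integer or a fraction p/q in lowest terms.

Part 1: f(2) = -2*(-2) - 2*(-33) = 70; iterating: f(2)=70, f(3)=-136, f(4)=132, f(5)=8, f(6)=-280, f(7)=544, f(8)=-528, f(9)=-32, f(10)=1120; answer 1120
Part 2: S1 = 1120; r = 4; total draws C(12,4) = 495; favorable C(8,1)*C(4,3) = 32; P = 32/495; answer 32/495

32/495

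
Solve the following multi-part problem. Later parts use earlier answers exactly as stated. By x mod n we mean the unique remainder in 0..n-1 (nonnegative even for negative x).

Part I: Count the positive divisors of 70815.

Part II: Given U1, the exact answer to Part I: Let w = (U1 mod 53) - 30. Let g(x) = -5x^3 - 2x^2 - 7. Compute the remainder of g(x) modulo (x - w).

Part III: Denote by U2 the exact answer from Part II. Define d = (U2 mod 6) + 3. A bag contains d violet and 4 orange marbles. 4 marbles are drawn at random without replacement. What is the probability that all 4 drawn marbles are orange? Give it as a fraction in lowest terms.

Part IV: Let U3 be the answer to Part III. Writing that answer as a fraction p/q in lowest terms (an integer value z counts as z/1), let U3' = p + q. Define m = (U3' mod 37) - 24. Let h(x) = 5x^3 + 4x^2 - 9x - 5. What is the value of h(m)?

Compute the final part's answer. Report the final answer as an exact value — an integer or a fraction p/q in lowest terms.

Part I: 70815 = 3 * 5 * 4721; number of divisors = (1+1) * (1+1) * (1+1) = 8; answer 8
Part II: U1 = 8; w = -22; remainder = value at the root: -5*(-22)^3 - 2*(-22)^2 - 7 = (53240) + (-968) + (-7) = 52265; answer 52265
Part III: U2 = 52265; d = 8; total draws C(12,4) = 495; favorable C(4,4) = 1; P = 1/495; answer 1/495
Part IV: U3 = 1/495; threaded value p + q = 496; m = -9; 5*(-9)^3 + 4*(-9)^2 - 9*(-9)^1 - 5 = (-3645) + (324) + (81) + (-5) = -3245; answer -3245

-3245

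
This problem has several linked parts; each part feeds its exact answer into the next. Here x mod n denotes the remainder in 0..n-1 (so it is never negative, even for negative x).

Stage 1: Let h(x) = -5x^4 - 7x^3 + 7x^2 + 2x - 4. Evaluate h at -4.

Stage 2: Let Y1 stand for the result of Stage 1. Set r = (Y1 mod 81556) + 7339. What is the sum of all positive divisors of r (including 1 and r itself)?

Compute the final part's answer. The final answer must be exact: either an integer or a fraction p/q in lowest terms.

Stage 1: -5*(-4)^4 - 7*(-4)^3 + 7*(-4)^2 + 2*(-4)^1 - 4 = (-1280) + (448) + (112) + (-8) + (-4) = -732; answer -732
Stage 2: Y1 = -732; r = 88163; 88163 = 131 * 673; sigma = (1 + 131) * (1 + 673) = 132 * 674 = 88968; answer 88968

88968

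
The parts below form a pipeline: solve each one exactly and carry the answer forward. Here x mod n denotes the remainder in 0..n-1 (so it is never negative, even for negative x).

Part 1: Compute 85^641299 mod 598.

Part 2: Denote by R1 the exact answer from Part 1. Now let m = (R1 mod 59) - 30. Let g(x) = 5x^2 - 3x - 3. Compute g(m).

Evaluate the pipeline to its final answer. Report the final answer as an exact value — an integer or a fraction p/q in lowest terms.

65

Part 1: squarings mod 598: 85^1=85, 85^2=49, 85^4=9, 85^8=81, 85^16=581, 85^32=289, 85^64=399, 85^128=133, 85^256=347, 85^512=211, 85^1024=269, 85^2048=3, 85^4096=9, 85^8192=81, 85^16384=581, 85^32768=289, 85^65536=399, 85^131072=133, 85^262144=347, 85^524288=211; 85^641299 = 85^1 * 85^2 * 85^16 * 85^256 * 85^2048 * 85^16384 * 85^32768 * 85^65536 * 85^524288 = 565 (mod 598); answer 565
Part 2: R1 = 565; m = 4; 5*(4)^2 - 3*(4)^1 - 3 = (80) + (-12) + (-3) = 65; answer 65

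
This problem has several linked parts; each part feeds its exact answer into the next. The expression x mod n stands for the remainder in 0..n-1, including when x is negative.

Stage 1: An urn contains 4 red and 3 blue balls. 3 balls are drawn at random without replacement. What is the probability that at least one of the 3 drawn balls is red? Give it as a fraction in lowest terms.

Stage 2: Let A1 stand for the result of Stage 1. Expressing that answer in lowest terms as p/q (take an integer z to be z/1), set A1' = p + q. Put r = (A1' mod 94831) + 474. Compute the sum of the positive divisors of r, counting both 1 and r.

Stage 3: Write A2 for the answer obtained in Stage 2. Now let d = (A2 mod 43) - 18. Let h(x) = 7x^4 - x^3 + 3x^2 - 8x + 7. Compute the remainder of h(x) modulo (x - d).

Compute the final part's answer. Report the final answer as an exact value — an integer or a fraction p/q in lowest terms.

Stage 1: total draws C(7,3) = 35; complement C(3,3) = 1; favorable 35 - 1 = 34; P = 34/35; answer 34/35
Stage 2: A1 = 34/35; threaded value p + q = 69; r = 543; 543 = 3 * 181; sigma = (1 + 3) * (1 + 181) = 4 * 182 = 728; answer 728
Stage 3: A2 = 728; d = 22; remainder = value at the root: 7*(22)^4 - 1*(22)^3 + 3*(22)^2 - 8*(22)^1 + 7 = (1639792) + (-10648) + (1452) + (-176) + (7) = 1630427; answer 1630427

1630427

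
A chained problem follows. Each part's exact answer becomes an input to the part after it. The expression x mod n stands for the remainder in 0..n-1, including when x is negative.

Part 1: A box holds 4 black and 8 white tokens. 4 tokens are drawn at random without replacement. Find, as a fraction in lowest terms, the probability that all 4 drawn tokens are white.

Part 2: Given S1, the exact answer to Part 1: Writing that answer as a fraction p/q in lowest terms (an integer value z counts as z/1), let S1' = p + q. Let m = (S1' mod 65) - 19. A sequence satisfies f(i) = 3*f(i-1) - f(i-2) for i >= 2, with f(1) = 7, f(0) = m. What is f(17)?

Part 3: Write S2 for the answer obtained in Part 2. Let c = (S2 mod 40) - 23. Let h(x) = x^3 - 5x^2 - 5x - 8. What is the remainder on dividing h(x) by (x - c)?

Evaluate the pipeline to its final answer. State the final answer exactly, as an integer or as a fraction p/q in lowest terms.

Part 1: total draws C(12,4) = 495; favorable C(8,4) = 70; P = 14/99; answer 14/99
Part 2: S1 = 14/99; threaded value p + q = 113; m = 29; f(2) = 3*(7) - 1*(29) = -8; iterating: f(2)=-8, f(3)=-31, f(4)=-85, f(5)=-224, f(6)=-587, f(7)=-1537, f(8)=-4024, f(9)=-10535, f(10)=-27581, f(11)=-72208, f(12)=-189043, f(13)=-494921, f(14)=-1295720, f(15)=-3392239, f(16)=-8880997, f(17)=-23250752; answer -23250752
Part 3: S2 = -23250752; c = -15; remainder = value at the root: 1*(-15)^3 - 5*(-15)^2 - 5*(-15)^1 - 8 = (-3375) + (-1125) + (75) + (-8) = -4433; answer -4433

-4433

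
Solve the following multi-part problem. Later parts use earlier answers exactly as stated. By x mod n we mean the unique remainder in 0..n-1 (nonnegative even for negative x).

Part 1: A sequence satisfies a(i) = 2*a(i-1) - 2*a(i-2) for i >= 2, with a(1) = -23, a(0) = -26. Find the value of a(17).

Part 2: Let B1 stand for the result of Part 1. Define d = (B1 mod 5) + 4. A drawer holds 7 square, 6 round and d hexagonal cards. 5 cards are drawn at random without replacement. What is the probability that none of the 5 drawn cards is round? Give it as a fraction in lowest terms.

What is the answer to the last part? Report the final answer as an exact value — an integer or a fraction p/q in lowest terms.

143/1292

Part 1: a(2) = 2*(-23) - 2*(-26) = 6; iterating: a(2)=6, a(3)=58, a(4)=104, a(5)=92, a(6)=-24, a(7)=-232, a(8)=-416, a(9)=-368, a(10)=96, a(11)=928, a(12)=1664, a(13)=1472, a(14)=-384, a(15)=-3712, a(16)=-6656, a(17)=-5888; answer -5888
Part 2: B1 = -5888; d = 6; total draws C(19,5) = 11628; favorable C(13,5) = 1287; P = 143/1292; answer 143/1292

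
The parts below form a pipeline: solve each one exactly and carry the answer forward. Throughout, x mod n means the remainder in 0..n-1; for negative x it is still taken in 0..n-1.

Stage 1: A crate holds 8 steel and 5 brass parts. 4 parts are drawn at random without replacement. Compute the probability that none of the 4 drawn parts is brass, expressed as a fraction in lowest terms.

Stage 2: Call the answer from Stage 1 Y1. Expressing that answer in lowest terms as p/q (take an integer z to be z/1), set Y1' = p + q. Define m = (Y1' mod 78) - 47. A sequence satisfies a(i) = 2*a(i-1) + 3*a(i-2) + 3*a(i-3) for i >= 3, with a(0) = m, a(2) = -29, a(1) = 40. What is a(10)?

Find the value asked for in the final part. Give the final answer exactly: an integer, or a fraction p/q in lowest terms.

Stage 1: total draws C(13,4) = 715; favorable C(8,4) = 70; P = 14/143; answer 14/143
Stage 2: Y1 = 14/143; threaded value p + q = 157; m = -46; a(3) = 2*(-29) + 3*(40) + 3*(-46) = -76; iterating: a(3)=-76, a(4)=-119, a(5)=-553, a(6)=-1691, a(7)=-5398, a(8)=-17528, a(9)=-56323, a(10)=-181424; answer -181424

-181424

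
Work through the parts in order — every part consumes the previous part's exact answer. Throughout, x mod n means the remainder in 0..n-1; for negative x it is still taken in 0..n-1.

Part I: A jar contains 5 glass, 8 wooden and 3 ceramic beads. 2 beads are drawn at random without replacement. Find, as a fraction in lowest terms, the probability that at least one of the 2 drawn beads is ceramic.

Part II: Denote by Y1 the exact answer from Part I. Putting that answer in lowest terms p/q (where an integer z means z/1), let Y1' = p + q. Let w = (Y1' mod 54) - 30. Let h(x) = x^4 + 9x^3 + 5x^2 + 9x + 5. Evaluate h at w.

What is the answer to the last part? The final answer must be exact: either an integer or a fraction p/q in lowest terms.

-139

Part I: total draws C(16,2) = 120; complement C(13,2) = 78; favorable 120 - 78 = 42; P = 7/20; answer 7/20
Part II: Y1 = 7/20; threaded value p + q = 27; w = -3; 1*(-3)^4 + 9*(-3)^3 + 5*(-3)^2 + 9*(-3)^1 + 5 = (81) + (-243) + (45) + (-27) + (5) = -139; answer -139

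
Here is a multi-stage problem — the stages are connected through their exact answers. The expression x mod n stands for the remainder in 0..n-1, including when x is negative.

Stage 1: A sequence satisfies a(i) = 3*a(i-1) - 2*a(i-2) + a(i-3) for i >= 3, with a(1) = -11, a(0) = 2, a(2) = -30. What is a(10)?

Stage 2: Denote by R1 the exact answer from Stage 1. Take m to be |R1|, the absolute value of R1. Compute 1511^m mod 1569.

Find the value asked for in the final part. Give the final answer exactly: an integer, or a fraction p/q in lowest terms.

Stage 1: a(3) = 3*(-30) - 2*(-11) + 1*(2) = -66; iterating: a(3)=-66, a(4)=-149, a(5)=-345, a(6)=-803, a(7)=-1868, a(8)=-4343, a(9)=-10096, a(10)=-23470; answer -23470
Stage 2: R1 = -23470; m = 23470; squarings mod 1569: 1511^1=1511, 1511^2=226, 1511^4=868, 1511^8=304, 1511^16=1414, 1511^32=490, 1511^64=43, 1511^128=280, 1511^256=1519, 1511^512=931, 1511^1024=673, 1511^2048=1057, 1511^4096=121, 1511^8192=520, 1511^16384=532; 1511^23470 = 1511^2 * 1511^4 * 1511^8 * 1511^32 * 1511^128 * 1511^256 * 1511^512 * 1511^2048 * 1511^4096 * 1511^16384 = 673 (mod 1569); answer 673

673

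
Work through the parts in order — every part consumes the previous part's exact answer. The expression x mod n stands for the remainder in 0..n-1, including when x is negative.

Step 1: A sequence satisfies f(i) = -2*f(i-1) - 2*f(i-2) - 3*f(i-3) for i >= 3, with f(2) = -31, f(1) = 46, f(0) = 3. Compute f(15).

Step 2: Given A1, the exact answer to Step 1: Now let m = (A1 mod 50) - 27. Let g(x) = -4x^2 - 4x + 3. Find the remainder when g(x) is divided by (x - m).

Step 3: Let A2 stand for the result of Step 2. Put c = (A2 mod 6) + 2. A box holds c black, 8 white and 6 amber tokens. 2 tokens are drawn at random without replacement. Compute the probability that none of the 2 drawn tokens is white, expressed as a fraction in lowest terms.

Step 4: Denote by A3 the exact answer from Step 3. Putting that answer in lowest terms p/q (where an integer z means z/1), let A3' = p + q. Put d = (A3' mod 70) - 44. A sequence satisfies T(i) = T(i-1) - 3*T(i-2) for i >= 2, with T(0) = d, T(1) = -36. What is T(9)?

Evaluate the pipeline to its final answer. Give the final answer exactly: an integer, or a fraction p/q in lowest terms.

Step 1: f(3) = -2*(-31) - 2*(46) - 3*(3) = -39; iterating: f(3)=-39, f(4)=2, f(5)=167, f(6)=-221, f(7)=102, f(8)=-263, f(9)=985, f(10)=-1750, f(11)=2319, f(12)=-4093, f(13)=8798, f(14)=-16367, f(15)=27417; answer 27417
Step 2: A1 = 27417; m = -10; remainder = value at the root: -4*(-10)^2 - 4*(-10)^1 + 3 = (-400) + (40) + (3) = -357; answer -357
Step 3: A2 = -357; c = 5; total draws C(19,2) = 171; favorable C(11,2) = 55; P = 55/171; answer 55/171
Step 4: A3 = 55/171; threaded value p + q = 226; d = -28; T(2) = 1*(-36) - 3*(-28) = 48; iterating: T(2)=48, T(3)=156, T(4)=12, T(5)=-456, T(6)=-492, T(7)=876, T(8)=2352, T(9)=-276; answer -276

-276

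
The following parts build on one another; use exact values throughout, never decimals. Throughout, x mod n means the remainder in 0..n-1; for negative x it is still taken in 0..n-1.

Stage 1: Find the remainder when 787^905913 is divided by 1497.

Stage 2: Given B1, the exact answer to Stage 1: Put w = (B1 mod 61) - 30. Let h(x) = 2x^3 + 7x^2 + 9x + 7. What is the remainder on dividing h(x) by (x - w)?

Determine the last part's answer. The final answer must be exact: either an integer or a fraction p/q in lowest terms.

-38661

Stage 1: squarings mod 1497: 787^1=787, 787^2=1108, 787^4=124, 787^8=406, 787^16=166, 787^32=610, 787^64=844, 787^128=1261, 787^256=307, 787^512=1435, 787^1024=850, 787^2048=946, 787^4096=1207, 787^8192=268, 787^16384=1465, 787^32768=1024, 787^65536=676, 787^131072=391, 787^262144=187, 787^524288=538; 787^905913 = 787^1 * 787^8 * 787^16 * 787^32 * 787^128 * 787^512 * 787^4096 * 787^16384 * 787^32768 * 787^65536 * 787^262144 * 787^524288 = 490 (mod 1497); answer 490
Stage 2: B1 = 490; w = -28; remainder = value at the root: 2*(-28)^3 + 7*(-28)^2 + 9*(-28)^1 + 7 = (-43904) + (5488) + (-252) + (7) = -38661; answer -38661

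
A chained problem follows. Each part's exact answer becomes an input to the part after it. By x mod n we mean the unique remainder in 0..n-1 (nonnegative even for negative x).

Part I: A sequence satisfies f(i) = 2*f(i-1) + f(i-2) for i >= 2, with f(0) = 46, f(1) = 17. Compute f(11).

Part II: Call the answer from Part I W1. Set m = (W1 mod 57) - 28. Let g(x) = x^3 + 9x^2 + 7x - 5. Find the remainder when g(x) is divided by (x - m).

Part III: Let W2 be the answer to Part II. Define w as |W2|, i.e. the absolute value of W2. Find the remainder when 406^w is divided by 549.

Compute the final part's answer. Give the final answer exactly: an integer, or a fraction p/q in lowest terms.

Part I: f(2) = 2*(17) + 1*(46) = 80; iterating: f(2)=80, f(3)=177, f(4)=434, f(5)=1045, f(6)=2524, f(7)=6093, f(8)=14710, f(9)=35513, f(10)=85736, f(11)=206985; answer 206985
Part II: W1 = 206985; m = -10; remainder = value at the root: 1*(-10)^3 + 9*(-10)^2 + 7*(-10)^1 - 5 = (-1000) + (900) + (-70) + (-5) = -175; answer -175
Part III: W2 = -175; w = 175; squarings mod 549: 406^1=406, 406^2=136, 406^4=379, 406^8=352, 406^16=379, 406^32=352, 406^64=379, 406^128=352; 406^175 = 406^1 * 406^2 * 406^4 * 406^8 * 406^32 * 406^128 = 82 (mod 549); answer 82

82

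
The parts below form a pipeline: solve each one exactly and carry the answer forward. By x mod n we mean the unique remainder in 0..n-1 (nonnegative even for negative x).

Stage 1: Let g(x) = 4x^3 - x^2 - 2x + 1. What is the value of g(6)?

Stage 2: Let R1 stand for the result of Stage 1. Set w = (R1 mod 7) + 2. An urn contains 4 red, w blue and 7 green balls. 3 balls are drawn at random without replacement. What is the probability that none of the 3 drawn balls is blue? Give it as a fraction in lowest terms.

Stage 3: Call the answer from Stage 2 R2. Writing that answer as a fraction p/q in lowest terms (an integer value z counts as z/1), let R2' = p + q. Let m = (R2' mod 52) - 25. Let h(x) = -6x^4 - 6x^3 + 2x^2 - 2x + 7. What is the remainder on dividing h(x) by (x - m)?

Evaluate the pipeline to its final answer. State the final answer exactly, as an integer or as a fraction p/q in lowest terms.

Stage 1: 4*(6)^3 - 1*(6)^2 - 2*(6)^1 + 1 = (864) + (-36) + (-12) + (1) = 817; answer 817
Stage 2: R1 = 817; w = 7; total draws C(18,3) = 816; favorable C(11,3) = 165; P = 55/272; answer 55/272
Stage 3: R2 = 55/272; threaded value p + q = 327; m = -10; remainder = value at the root: -6*(-10)^4 - 6*(-10)^3 + 2*(-10)^2 - 2*(-10)^1 + 7 = (-60000) + (6000) + (200) + (20) + (7) = -53773; answer -53773

-53773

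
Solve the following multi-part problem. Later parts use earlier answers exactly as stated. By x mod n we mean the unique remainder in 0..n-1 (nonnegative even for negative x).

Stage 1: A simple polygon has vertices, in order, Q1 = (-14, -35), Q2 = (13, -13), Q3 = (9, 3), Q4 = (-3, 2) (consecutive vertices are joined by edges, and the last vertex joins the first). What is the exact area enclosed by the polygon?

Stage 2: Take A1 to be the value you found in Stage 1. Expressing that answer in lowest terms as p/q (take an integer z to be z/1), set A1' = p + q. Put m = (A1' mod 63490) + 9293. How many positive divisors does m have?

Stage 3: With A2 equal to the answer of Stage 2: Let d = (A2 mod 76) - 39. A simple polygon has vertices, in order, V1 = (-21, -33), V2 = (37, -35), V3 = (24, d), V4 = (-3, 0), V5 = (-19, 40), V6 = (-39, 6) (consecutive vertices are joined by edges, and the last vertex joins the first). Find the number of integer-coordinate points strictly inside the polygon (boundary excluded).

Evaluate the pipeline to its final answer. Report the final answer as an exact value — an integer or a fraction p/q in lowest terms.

Stage 1: cross terms: (-14*-13 - 13*-35)=637, (13*3 - 9*-13)=156, (9*2 - -3*3)=27, (-3*-35 - -14*2)=133; twice the area = |953| = 953; area = 953/2; answer 953/2
Stage 2: A1 = 953/2; threaded value p + q = 955; m = 10248; 10248 = 2^3 * 3 * 7 * 61; number of divisors = (3+1) * (1+1) * (1+1) * (1+1) = 32; answer 32
Stage 3: A2 = 32; d = -7; cross terms: (-21*-35 - 37*-33)=1956, (37*-7 - 24*-35)=581, (24*0 - -3*-7)=-21, (-3*40 - -19*0)=-120, (-19*6 - -39*40)=1446, (-39*-33 - -21*6)=1413; twice the area = |5255| = 5255; area = 5255/2; boundary points = 2 + 1 + 1 + 8 + 2 + 3 = 17; strictly interior points = area - boundary/2 + 1 = 2620; answer 2620

2620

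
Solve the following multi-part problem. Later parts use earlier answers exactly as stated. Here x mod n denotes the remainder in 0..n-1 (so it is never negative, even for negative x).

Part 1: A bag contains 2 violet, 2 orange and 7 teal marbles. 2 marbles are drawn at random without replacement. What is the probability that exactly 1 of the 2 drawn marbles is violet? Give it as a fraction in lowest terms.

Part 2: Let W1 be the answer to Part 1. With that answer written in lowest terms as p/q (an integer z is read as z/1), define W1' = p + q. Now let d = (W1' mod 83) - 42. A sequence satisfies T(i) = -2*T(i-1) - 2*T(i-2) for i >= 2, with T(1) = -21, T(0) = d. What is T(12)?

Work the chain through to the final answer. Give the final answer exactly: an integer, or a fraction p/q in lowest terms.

Part 1: total draws C(11,2) = 55; favorable C(2,1)*C(9,1) = 18; P = 18/55; answer 18/55
Part 2: W1 = 18/55; threaded value p + q = 73; d = 31; T(2) = -2*(-21) - 2*(31) = -20; iterating: T(2)=-20, T(3)=82, T(4)=-124, T(5)=84, T(6)=80, T(7)=-328, T(8)=496, T(9)=-336, T(10)=-320, T(11)=1312, T(12)=-1984; answer -1984

-1984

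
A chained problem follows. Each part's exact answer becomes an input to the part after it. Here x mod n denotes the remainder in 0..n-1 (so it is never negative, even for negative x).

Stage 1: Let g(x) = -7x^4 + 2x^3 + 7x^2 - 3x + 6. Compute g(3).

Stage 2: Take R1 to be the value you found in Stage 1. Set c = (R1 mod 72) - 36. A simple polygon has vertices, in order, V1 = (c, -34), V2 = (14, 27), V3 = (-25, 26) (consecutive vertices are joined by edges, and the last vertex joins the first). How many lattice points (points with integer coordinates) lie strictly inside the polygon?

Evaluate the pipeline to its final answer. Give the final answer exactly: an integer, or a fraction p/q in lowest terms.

Stage 1: -7*(3)^4 + 2*(3)^3 + 7*(3)^2 - 3*(3)^1 + 6 = (-567) + (54) + (63) + (-9) + (6) = -453; answer -453
Stage 2: R1 = -453; c = 15; cross terms: (15*27 - 14*-34)=881, (14*26 - -25*27)=1039, (-25*-34 - 15*26)=460; twice the area = |2380| = 2380; area = 1190; boundary points = 1 + 1 + 20 = 22; strictly interior points = area - boundary/2 + 1 = 1180; answer 1180

1180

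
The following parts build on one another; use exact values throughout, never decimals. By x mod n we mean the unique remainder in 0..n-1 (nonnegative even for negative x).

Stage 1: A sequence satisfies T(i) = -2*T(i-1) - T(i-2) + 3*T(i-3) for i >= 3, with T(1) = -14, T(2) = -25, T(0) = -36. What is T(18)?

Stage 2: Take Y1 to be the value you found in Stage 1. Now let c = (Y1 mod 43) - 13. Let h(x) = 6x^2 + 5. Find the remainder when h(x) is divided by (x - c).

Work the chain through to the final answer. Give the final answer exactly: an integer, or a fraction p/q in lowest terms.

Stage 1: T(3) = -2*(-25) - 1*(-14) + 3*(-36) = -44; iterating: T(3)=-44, T(4)=71, T(5)=-173, T(6)=143, T(7)=100, T(8)=-862, T(9)=2053, T(10)=-2944, T(11)=1249, T(12)=6605, T(13)=-23291, T(14)=43724, T(15)=-44342, T(16)=-24913, T(17)=225340, T(18)=-558793; answer -558793
Stage 2: Y1 = -558793; c = 22; remainder = value at the root: 6*(22)^2 + 5 = (2904) + (5) = 2909; answer 2909

2909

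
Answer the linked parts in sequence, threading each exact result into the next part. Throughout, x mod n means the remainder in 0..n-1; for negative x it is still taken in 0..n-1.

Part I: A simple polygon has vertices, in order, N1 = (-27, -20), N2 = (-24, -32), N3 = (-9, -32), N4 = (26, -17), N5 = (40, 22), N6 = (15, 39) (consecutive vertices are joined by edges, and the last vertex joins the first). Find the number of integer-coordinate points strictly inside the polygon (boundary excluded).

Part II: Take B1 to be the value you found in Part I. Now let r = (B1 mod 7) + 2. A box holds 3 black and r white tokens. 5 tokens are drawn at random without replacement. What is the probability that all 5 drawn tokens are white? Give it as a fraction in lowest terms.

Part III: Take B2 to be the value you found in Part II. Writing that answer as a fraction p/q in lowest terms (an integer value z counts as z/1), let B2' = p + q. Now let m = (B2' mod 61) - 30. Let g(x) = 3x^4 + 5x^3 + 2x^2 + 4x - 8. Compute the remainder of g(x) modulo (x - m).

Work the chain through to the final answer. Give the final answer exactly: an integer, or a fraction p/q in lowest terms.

1694296

Part I: cross terms: (-27*-32 - -24*-20)=384, (-24*-32 - -9*-32)=480, (-9*-17 - 26*-32)=985, (26*22 - 40*-17)=1252, (40*39 - 15*22)=1230, (15*-20 - -27*39)=753; twice the area = |5084| = 5084; area = 2542; boundary points = 3 + 15 + 5 + 1 + 1 + 1 = 26; strictly interior points = area - boundary/2 + 1 = 2530; answer 2530
Part II: B1 = 2530; r = 5; total draws C(8,5) = 56; favorable C(5,5) = 1; P = 1/56; answer 1/56
Part III: B2 = 1/56; threaded value p + q = 57; m = 27; remainder = value at the root: 3*(27)^4 + 5*(27)^3 + 2*(27)^2 + 4*(27)^1 - 8 = (1594323) + (98415) + (1458) + (108) + (-8) = 1694296; answer 1694296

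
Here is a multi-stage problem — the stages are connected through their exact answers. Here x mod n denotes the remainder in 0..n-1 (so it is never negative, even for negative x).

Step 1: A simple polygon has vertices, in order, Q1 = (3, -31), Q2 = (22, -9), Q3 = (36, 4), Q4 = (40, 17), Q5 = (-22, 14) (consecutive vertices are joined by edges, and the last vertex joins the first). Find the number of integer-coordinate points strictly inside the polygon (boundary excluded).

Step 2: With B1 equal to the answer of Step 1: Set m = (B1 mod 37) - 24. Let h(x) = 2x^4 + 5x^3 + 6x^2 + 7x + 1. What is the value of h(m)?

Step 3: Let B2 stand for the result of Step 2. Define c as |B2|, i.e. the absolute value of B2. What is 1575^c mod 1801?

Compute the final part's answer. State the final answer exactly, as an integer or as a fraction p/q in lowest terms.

1667

Step 1: cross terms: (3*-9 - 22*-31)=655, (22*4 - 36*-9)=412, (36*17 - 40*4)=452, (40*14 - -22*17)=934, (-22*-31 - 3*14)=640; twice the area = |3093| = 3093; area = 3093/2; boundary points = 1 + 1 + 1 + 1 + 5 = 9; strictly interior points = area - boundary/2 + 1 = 1543; answer 1543
Step 2: B1 = 1543; m = 2; 2*(2)^4 + 5*(2)^3 + 6*(2)^2 + 7*(2)^1 + 1 = (32) + (40) + (24) + (14) + (1) = 111; answer 111
Step 3: B2 = 111; c = 111; squarings mod 1801: 1575^1=1575, 1575^2=648, 1575^4=271, 1575^8=1401, 1575^16=1512, 1575^32=675, 1575^64=1773; 1575^111 = 1575^1 * 1575^2 * 1575^4 * 1575^8 * 1575^32 * 1575^64 = 1667 (mod 1801); answer 1667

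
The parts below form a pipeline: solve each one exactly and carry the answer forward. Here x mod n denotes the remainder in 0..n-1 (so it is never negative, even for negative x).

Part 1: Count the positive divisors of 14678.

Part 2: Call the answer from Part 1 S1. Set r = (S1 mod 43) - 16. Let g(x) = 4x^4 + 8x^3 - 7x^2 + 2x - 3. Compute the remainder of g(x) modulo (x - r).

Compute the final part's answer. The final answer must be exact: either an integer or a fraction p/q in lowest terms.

Part 1: 14678 = 2 * 41 * 179; number of divisors = (1+1) * (1+1) * (1+1) = 8; answer 8
Part 2: S1 = 8; r = -8; remainder = value at the root: 4*(-8)^4 + 8*(-8)^3 - 7*(-8)^2 + 2*(-8)^1 - 3 = (16384) + (-4096) + (-448) + (-16) + (-3) = 11821; answer 11821

11821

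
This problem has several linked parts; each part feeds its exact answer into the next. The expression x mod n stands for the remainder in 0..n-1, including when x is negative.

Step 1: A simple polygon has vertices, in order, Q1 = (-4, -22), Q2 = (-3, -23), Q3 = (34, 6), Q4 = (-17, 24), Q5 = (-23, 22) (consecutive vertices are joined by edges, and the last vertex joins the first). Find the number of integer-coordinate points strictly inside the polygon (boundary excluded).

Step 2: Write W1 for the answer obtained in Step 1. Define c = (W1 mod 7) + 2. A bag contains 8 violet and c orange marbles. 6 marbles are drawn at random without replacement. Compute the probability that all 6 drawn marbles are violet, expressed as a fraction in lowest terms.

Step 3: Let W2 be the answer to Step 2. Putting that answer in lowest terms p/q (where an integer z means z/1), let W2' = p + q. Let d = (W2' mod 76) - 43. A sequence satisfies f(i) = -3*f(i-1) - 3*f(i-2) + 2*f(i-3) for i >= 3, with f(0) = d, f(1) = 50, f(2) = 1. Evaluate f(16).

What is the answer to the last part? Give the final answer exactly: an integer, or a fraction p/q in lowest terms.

Step 1: cross terms: (-4*-23 - -3*-22)=26, (-3*6 - 34*-23)=764, (34*24 - -17*6)=918, (-17*22 - -23*24)=178, (-23*-22 - -4*22)=594; twice the area = |2480| = 2480; area = 1240; boundary points = 1 + 1 + 3 + 2 + 1 = 8; strictly interior points = area - boundary/2 + 1 = 1237; answer 1237
Step 2: W1 = 1237; c = 7; total draws C(15,6) = 5005; favorable C(8,6) = 28; P = 4/715; answer 4/715
Step 3: W2 = 4/715; threaded value p + q = 719; d = -8; f(3) = -3*(1) - 3*(50) + 2*(-8) = -169; iterating: f(3)=-169, f(4)=604, f(5)=-1303, f(6)=1759, f(7)=-160, f(8)=-7403, f(9)=26207, f(10)=-56732, f(11)=76769, f(12)=-7697, f(13)=-320680, f(14)=1138669, f(15)=-2469361, f(16)=3350716; answer 3350716

3350716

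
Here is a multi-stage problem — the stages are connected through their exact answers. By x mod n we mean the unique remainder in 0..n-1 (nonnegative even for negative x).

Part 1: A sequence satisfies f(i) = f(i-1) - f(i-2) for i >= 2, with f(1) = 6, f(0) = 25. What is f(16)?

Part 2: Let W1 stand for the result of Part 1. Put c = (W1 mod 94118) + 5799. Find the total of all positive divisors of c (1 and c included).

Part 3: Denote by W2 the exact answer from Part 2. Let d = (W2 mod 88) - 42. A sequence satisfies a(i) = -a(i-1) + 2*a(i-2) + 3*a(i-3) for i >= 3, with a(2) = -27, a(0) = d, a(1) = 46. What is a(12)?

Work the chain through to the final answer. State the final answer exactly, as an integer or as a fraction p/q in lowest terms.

Part 1: f(2) = 1*(6) - 1*(25) = -19; iterating: f(2)=-19, f(3)=-25, f(4)=-6, f(5)=19, f(6)=25, f(7)=6, f(8)=-19, f(9)=-25, f(10)=-6, f(11)=19, f(12)=25, f(13)=6, f(14)=-19, f(15)=-25, f(16)=-6; answer -6
Part 2: W1 = -6; c = 99911; 99911 = 7^2 * 2039; sigma = (1 + 7 + 49) * (1 + 2039) = 57 * 2040 = 116280; answer 116280
Part 3: W2 = 116280; d = -10; a(3) = -1*(-27) + 2*(46) + 3*(-10) = 89; iterating: a(3)=89, a(4)=-5, a(5)=102, a(6)=155, a(7)=34, a(8)=582, a(9)=-49, a(10)=1315, a(11)=333, a(12)=2150; answer 2150

2150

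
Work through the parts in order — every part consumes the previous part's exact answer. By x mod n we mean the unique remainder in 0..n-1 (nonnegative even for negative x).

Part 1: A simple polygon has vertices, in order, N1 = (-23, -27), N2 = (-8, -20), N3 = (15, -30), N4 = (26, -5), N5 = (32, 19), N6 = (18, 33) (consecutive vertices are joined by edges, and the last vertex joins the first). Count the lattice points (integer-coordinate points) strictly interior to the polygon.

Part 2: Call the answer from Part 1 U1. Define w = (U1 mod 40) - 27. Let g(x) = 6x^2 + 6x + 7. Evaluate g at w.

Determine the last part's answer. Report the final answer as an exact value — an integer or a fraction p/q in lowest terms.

343

Part 1: cross terms: (-23*-20 - -8*-27)=244, (-8*-30 - 15*-20)=540, (15*-5 - 26*-30)=705, (26*19 - 32*-5)=654, (32*33 - 18*19)=714, (18*-27 - -23*33)=273; twice the area = |3130| = 3130; area = 1565; boundary points = 1 + 1 + 1 + 6 + 14 + 1 = 24; strictly interior points = area - boundary/2 + 1 = 1554; answer 1554
Part 2: U1 = 1554; w = 7; 6*(7)^2 + 6*(7)^1 + 7 = (294) + (42) + (7) = 343; answer 343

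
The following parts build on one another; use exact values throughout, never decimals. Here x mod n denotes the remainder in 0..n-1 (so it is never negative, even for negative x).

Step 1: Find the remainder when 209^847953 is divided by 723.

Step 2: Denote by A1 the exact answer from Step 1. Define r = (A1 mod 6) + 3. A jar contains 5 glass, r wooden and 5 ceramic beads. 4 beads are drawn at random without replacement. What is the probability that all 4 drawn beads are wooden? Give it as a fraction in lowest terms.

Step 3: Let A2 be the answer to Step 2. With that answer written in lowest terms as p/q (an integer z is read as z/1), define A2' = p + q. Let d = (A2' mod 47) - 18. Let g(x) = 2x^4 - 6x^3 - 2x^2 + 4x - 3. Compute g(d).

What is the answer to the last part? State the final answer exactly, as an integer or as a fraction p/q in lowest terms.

332595

Step 1: squarings mod 723: 209^1=209, 209^2=301, 209^4=226, 209^8=466, 209^16=256, 209^32=466, 209^64=256, 209^128=466, 209^256=256, 209^512=466, 209^1024=256, 209^2048=466, 209^4096=256, 209^8192=466, 209^16384=256, 209^32768=466, 209^65536=256, 209^131072=466, 209^262144=256, 209^524288=466; 209^847953 = 209^1 * 209^16 * 209^64 * 209^4096 * 209^8192 * 209^16384 * 209^32768 * 209^262144 * 209^524288 = 512 (mod 723); answer 512
Step 2: A1 = 512; r = 5; total draws C(15,4) = 1365; favorable C(5,4) = 5; P = 1/273; answer 1/273
Step 3: A2 = 1/273; threaded value p + q = 274; d = 21; 2*(21)^4 - 6*(21)^3 - 2*(21)^2 + 4*(21)^1 - 3 = (388962) + (-55566) + (-882) + (84) + (-3) = 332595; answer 332595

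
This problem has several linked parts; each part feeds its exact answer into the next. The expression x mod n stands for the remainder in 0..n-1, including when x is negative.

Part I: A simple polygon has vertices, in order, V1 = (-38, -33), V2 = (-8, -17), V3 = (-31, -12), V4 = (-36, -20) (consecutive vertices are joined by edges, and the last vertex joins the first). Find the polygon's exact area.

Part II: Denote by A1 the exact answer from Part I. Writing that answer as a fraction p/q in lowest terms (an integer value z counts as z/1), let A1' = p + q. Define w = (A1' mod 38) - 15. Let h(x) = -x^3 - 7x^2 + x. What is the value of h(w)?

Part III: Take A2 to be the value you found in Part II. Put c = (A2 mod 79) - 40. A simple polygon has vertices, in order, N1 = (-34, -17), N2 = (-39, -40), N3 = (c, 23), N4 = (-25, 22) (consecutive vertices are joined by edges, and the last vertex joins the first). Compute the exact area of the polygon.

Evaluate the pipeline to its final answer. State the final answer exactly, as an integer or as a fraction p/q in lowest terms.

1022

Part I: cross terms: (-38*-17 - -8*-33)=382, (-8*-12 - -31*-17)=-431, (-31*-20 - -36*-12)=188, (-36*-33 - -38*-20)=428; twice the area = |567| = 567; area = 567/2; answer 567/2
Part II: A1 = 567/2; threaded value p + q = 569; w = 22; -1*(22)^3 - 7*(22)^2 + 1*(22)^1 = (-10648) + (-3388) + (22) = -14014; answer -14014
Part III: A2 = -14014; c = 8; cross terms: (-34*-40 - -39*-17)=697, (-39*23 - 8*-40)=-577, (8*22 - -25*23)=751, (-25*-17 - -34*22)=1173; twice the area = |2044| = 2044; area = 1022; answer 1022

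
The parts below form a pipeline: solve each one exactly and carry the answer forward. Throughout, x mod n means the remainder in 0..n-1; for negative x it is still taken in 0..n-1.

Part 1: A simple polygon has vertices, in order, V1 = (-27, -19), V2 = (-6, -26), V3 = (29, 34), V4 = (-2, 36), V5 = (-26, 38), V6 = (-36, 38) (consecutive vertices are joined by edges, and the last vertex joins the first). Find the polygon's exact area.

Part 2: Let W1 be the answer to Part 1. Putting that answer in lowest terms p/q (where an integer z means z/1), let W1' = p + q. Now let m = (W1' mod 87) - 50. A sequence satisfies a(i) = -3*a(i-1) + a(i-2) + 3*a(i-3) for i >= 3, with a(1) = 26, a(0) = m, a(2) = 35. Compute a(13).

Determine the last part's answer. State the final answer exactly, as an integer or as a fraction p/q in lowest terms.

Part 1: cross terms: (-27*-26 - -6*-19)=588, (-6*34 - 29*-26)=550, (29*36 - -2*34)=1112, (-2*38 - -26*36)=860, (-26*38 - -36*38)=380, (-36*-19 - -27*38)=1710; twice the area = |5200| = 5200; area = 2600; answer 2600
Part 2: W1 = 2600; threaded value p + q = 2601; m = 28; a(3) = -3*(35) + 1*(26) + 3*(28) = 5; iterating: a(3)=5, a(4)=98, a(5)=-184, a(6)=665, a(7)=-1885, a(8)=5768, a(9)=-17194, a(10)=51695, a(11)=-154975, a(12)=465038, a(13)=-1395004; answer -1395004

-1395004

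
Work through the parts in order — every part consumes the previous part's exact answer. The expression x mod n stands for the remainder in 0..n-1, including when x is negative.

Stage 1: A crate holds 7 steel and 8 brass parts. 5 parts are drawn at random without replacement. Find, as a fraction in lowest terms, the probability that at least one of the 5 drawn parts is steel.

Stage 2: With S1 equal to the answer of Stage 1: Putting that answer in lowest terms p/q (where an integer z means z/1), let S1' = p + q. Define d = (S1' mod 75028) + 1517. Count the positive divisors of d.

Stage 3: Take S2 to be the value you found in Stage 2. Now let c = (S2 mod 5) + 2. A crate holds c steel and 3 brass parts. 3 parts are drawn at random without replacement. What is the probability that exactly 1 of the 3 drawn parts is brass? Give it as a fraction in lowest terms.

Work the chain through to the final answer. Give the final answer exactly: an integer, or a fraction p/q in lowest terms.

Stage 1: total draws C(15,5) = 3003; complement C(8,5) = 56; favorable 3003 - 56 = 2947; P = 421/429; answer 421/429
Stage 2: S1 = 421/429; threaded value p + q = 850; d = 2367; 2367 = 3^2 * 263; number of divisors = (2+1) * (1+1) = 6; answer 6
Stage 3: S2 = 6; c = 3; total draws C(6,3) = 20; favorable C(3,1)*C(3,2) = 9; P = 9/20; answer 9/20

9/20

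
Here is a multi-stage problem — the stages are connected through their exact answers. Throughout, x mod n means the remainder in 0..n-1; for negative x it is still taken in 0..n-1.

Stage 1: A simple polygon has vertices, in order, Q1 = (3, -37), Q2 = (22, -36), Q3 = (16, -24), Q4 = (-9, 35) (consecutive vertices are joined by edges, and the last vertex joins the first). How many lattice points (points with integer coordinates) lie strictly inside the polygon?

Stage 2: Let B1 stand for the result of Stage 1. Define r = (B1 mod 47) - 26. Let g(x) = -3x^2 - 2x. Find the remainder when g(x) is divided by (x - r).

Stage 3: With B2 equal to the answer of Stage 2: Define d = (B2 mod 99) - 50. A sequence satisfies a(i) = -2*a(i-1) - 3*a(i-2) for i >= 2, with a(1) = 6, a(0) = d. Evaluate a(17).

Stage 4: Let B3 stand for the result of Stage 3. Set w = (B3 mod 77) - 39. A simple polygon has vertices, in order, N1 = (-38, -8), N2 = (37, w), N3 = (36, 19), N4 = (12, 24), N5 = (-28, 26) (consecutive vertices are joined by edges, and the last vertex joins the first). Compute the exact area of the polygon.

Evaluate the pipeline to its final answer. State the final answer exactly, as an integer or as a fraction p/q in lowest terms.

Stage 1: cross terms: (3*-36 - 22*-37)=706, (22*-24 - 16*-36)=48, (16*35 - -9*-24)=344, (-9*-37 - 3*35)=228; twice the area = |1326| = 1326; area = 663; boundary points = 1 + 6 + 1 + 12 = 20; strictly interior points = area - boundary/2 + 1 = 654; answer 654
Stage 2: B1 = 654; r = 17; remainder = value at the root: -3*(17)^2 - 2*(17)^1 = (-867) + (-34) = -901; answer -901
Stage 3: B2 = -901; d = 39; a(2) = -2*(6) - 3*(39) = -129; iterating: a(2)=-129, a(3)=240, a(4)=-93, a(5)=-534, a(6)=1347, a(7)=-1092, a(8)=-1857, a(9)=6990, a(10)=-8409, a(11)=-4152, a(12)=33531, a(13)=-54606, a(14)=8619, a(15)=146580, a(16)=-319017, a(17)=198294; answer 198294
Stage 4: B3 = 198294; w = -20; cross terms: (-38*-20 - 37*-8)=1056, (37*19 - 36*-20)=1423, (36*24 - 12*19)=636, (12*26 - -28*24)=984, (-28*-8 - -38*26)=1212; twice the area = |5311| = 5311; area = 5311/2; answer 5311/2

5311/2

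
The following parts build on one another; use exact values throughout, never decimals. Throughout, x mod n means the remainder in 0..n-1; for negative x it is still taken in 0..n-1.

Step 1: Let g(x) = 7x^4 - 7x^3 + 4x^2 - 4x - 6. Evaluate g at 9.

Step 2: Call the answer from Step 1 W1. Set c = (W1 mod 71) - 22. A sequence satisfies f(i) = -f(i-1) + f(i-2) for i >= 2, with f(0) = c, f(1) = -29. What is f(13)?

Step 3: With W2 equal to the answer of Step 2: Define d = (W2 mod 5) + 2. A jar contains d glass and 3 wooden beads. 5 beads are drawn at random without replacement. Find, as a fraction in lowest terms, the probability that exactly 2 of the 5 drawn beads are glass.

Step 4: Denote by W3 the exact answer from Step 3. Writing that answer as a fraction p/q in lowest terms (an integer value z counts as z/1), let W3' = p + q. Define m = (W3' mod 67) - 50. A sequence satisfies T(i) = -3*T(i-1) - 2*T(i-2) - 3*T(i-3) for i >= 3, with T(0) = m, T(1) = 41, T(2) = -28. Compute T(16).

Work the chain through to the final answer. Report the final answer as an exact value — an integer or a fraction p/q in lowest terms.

-16344820

Step 1: 7*(9)^4 - 7*(9)^3 + 4*(9)^2 - 4*(9)^1 - 6 = (45927) + (-5103) + (324) + (-36) + (-6) = 41106; answer 41106
Step 2: W1 = 41106; c = 46; f(2) = -1*(-29) + 1*(46) = 75; iterating: f(2)=75, f(3)=-104, f(4)=179, f(5)=-283, f(6)=462, f(7)=-745, f(8)=1207, f(9)=-1952, f(10)=3159, f(11)=-5111, f(12)=8270, f(13)=-13381; answer -13381
Step 3: W2 = -13381; d = 6; total draws C(9,5) = 126; favorable C(6,2)*C(3,3) = 15; P = 5/42; answer 5/42
Step 4: W3 = 5/42; threaded value p + q = 47; m = -3; T(3) = -3*(-28) - 2*(41) - 3*(-3) = 11; iterating: T(3)=11, T(4)=-100, T(5)=362, T(6)=-919, T(7)=2333, T(8)=-6247, T(9)=16832, T(10)=-45001, T(11)=120080, T(12)=-320734, T(13)=857045, T(14)=-2289907, T(15)=6117833, T(16)=-16344820; answer -16344820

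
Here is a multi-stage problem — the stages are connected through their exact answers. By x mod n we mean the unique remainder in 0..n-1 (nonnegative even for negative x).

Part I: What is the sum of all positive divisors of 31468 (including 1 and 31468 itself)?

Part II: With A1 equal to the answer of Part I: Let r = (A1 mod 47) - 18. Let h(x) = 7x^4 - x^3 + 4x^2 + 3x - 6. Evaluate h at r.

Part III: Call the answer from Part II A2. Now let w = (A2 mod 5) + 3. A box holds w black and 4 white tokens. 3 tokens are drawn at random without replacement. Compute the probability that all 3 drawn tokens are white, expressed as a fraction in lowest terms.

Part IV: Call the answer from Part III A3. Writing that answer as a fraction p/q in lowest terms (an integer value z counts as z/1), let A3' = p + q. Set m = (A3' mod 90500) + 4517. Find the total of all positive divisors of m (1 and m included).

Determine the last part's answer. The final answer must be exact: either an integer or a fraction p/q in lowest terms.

6480

Part I: 31468 = 2^2 * 7867; sigma = (1 + 2 + 4) * (1 + 7867) = 7 * 7868 = 55076; answer 55076
Part II: A1 = 55076; r = 21; 7*(21)^4 - 1*(21)^3 + 4*(21)^2 + 3*(21)^1 - 6 = (1361367) + (-9261) + (1764) + (63) + (-6) = 1353927; answer 1353927
Part III: A2 = 1353927; w = 5; total draws C(9,3) = 84; favorable C(4,3) = 4; P = 1/21; answer 1/21
Part IV: A3 = 1/21; threaded value p + q = 22; m = 4539; 4539 = 3 * 17 * 89; sigma = (1 + 3) * (1 + 17) * (1 + 89) = 4 * 18 * 90 = 6480; answer 6480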